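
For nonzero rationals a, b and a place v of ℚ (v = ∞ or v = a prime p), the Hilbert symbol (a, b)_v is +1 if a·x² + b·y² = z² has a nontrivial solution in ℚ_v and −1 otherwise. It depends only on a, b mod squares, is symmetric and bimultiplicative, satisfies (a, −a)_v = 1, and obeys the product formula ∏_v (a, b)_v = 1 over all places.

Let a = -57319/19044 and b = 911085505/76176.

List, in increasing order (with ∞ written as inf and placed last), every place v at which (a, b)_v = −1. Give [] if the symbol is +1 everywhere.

[11, 31]

(a, b) ≡ (-31, 1705) mod (ℚ^×)²; places V = {2, 3, 5, 11, 17, 23, 31, 43, ∞}.
(a,b)_23: α=-2, u≡21; β=-2, v≡1 (mod 23); (21|23)=-1, (1|23)=+1; sign (−1)^0·-1^-2·+1^-2 = +1.
(a,b)_11: α=0, u≡8; β=1, v≡3 (mod 11); (8|11)=-1, (3|11)=+1; sign (−1)^0·-1^1·+1^0 = -1.
(a,b)_3: α=-2, u≡2; β=-2, v≡1 (mod 3); (2|3)=-1, (1|3)=+1; sign (−1)^0·-1^-2·+1^-2 = +1.
(a,b)_2: α=-2, β=-4; u≡1, v≡1 (mod 8); ε(u)ε(v)=0·0, αω(v)=-2·0, βω(u)=-4·0; sum ≡ 0  ⇒  +1.
(a,b)_31: α=1, u≡29; β=1, v≡27 (mod 31); (29|31)=-1, (27|31)=-1; sign (−1)^1·-1^1·-1^1 = -1.
(a,b)_17: α=0, u≡14; β=2, v≡3 (mod 17); (14|17)=-1, (3|17)=-1; sign (−1)^0·-1^2·-1^0 = +1.
(a,b)_43: α=2, u≡32; β=2, v≡34 (mod 43); (32|43)=-1, (34|43)=-1; sign (−1)^0·-1^2·-1^2 = +1.
(a,b)_5: α=0, u≡4; β=1, v≡1 (mod 5); (4|5)=+1, (1|5)=+1; sign (−1)^0·+1^1·+1^0 = +1.
(a,b)_∞: sgn(-31)=−, sgn(1705)=+, so +1.
(-31, 1705 / ℚ) ramifies at {11, 31}: a division algebra.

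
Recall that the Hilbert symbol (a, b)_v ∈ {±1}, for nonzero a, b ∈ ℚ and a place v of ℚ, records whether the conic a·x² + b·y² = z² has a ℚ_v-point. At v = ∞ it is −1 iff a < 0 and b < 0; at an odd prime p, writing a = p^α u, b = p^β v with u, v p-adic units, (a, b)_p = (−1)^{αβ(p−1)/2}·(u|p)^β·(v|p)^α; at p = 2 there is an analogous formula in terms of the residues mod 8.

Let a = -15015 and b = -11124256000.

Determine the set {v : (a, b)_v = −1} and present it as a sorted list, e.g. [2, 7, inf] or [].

[3, 7, 13, inf]

Mod squares: a ≡ -15015, b ≡ -85. Check v ∈ {∞, 2, 3, 5, 7, 11, 13, 17}.
v=13: a=13^1·(≡2), b=13^2·(≡5) mod 13; (2|13)=-1, (5|13)=-1; (−1)^{1·2·6}·(-1)^2·(-1)^1 = -1.
v=∞: -15015 < 0 and -85 < 0  ⇒  (a,b)_∞ = -1.
v=11: a=11^1·(≡10), b=11^2·(≡9) mod 11; (10|11)=-1, (9|11)=+1; (−1)^{1·2·5}·(-1)^2·(+1)^1 = +1.
v=2: v_2(a)=0, v_2(b)=8; units ≡ 1, 3 (mod 8); ε·ε+αω+βω = 0·1+0·1+8·0 ≡ 0  ⇒  (a,b)_2 = +1.
v=7: a=7^1·(≡4), b=7^0·(≡3) mod 7; (4|7)=+1, (3|7)=-1; (−1)^{1·0·3}·(+1)^0·(-1)^1 = -1.
v=3: a=3^1·(≡2), b=3^0·(≡2) mod 3; (2|3)=-1, (2|3)=-1; (−1)^{1·0·1}·(-1)^0·(-1)^1 = -1.
v=17: a=17^0·(≡13), b=17^1·(≡12) mod 17; (13|17)=+1, (12|17)=-1; (−1)^{0·1·8}·(+1)^1·(-1)^0 = +1.
v=5: a=5^1·(≡2), b=5^3·(≡2) mod 5; (2|5)=-1, (2|5)=-1; (−1)^{1·3·2}·(-1)^3·(-1)^1 = +1.
Ram(-15015, -85) = {3, 7, 13, ∞}; no ℚ_3-point on the conic.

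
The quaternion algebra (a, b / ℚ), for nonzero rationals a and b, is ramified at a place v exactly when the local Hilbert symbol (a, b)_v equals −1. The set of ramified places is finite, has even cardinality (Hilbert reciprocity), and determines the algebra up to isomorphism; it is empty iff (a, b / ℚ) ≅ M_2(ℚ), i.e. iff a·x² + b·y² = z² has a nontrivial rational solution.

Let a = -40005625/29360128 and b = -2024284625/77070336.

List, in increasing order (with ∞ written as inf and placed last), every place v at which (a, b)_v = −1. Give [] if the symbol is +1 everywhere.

[3, 5, 7, inf]

(a, b) ≡ (-7, -7590) mod (ℚ^×)²; places V = {2, 3, 5, 7, 11, 23, ∞}.
(a,b)_3: α=0, u≡2; β=-1, v≡2 (mod 3); (2|3)=-1, (2|3)=-1; sign (−1)^0·-1^-1·-1^0 = -1.
(a,b)_23: α=2, u≡13; β=3, v≡19 (mod 23); (13|23)=+1, (19|23)=-1; sign (−1)^0·+1^3·-1^2 = +1.
(a,b)_7: α=-1, u≡6; β=-2, v≡6 (mod 7); (6|7)=-1, (6|7)=-1; sign (−1)^0·-1^-2·-1^-1 = -1.
(a,b)_2: α=-22, β=-19; u≡1, v≡5 (mod 8); ε(u)ε(v)=0·0, αω(v)=-22·1, βω(u)=-19·0; sum ≡ 0  ⇒  +1.
(a,b)_∞: sgn(-7)=−, sgn(-7590)=−, so -1.
(a,b)_11: α=2, u≡4; β=3, v≡9 (mod 11); (4|11)=+1, (9|11)=+1; sign (−1)^0·+1^3·+1^2 = +1.
(a,b)_5: α=4, u≡2; β=3, v≡3 (mod 5); (2|5)=-1, (3|5)=-1; sign (−1)^0·-1^3·-1^4 = -1.
Ram(-7, -7590) = {3, 5, 7, ∞}; no ℚ_3-point on the conic.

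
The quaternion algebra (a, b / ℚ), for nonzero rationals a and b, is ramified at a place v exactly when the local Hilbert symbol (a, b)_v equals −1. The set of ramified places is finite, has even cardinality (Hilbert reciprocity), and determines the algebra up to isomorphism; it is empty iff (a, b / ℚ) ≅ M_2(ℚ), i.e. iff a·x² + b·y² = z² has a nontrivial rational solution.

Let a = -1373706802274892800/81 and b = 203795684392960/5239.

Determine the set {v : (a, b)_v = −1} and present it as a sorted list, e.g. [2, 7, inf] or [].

(a, b) ≡ (-407, 2144890) mod (ℚ^×)²; places V = {2, 3, 5, 11, 13, 17, 31, 37, 53, ∞}.
(a,b)_2: α=10, β=21; u≡1, v≡5 (mod 8); ε(u)ε(v)=0·0, αω(v)=10·1, βω(u)=21·0; sum ≡ 0  ⇒  +1.
(a,b)_3: α=-4, u≡1; β=0, v≡1 (mod 3); (1|3)=+1, (1|3)=+1; sign (−1)^0·+1^0·+1^-4 = +1.
(a,b)_5: α=2, u≡3; β=1, v≡3 (mod 5); (3|5)=-1, (3|5)=-1; sign (−1)^0·-1^1·-1^2 = -1.
(a,b)_37: α=1, u≡3; β=1, v≡21 (mod 37); (3|37)=+1, (21|37)=+1; sign (−1)^0·+1^1·+1^1 = +1.
(a,b)_17: α=2, u≡16; β=1, v≡2 (mod 17); (16|17)=+1, (2|17)=+1; sign (−1)^0·+1^1·+1^2 = +1.
(a,b)_53: α=2, u≡13; β=2, v≡31 (mod 53); (13|53)=+1, (31|53)=-1; sign (−1)^0·+1^2·-1^2 = +1.
(a,b)_11: α=1, u≡7; β=1, v≡1 (mod 11); (7|11)=-1, (1|11)=+1; sign (−1)^1·-1^1·+1^1 = +1.
(a,b)_∞: sgn(-407)=−, sgn(2144890)=+, so +1.
(a,b)_13: α=2, u≡12; β=-2, v≡2 (mod 13); (12|13)=+1, (2|13)=-1; sign (−1)^0·+1^-2·-1^2 = +1.
(a,b)_31: α=2, u≡12; β=-1, v≡15 (mod 31); (12|31)=-1, (15|31)=-1; sign (−1)^0·-1^-1·-1^2 = -1.
(-407, 2144890 / ℚ) ramifies at {5, 31}: a division algebra.

[5, 31]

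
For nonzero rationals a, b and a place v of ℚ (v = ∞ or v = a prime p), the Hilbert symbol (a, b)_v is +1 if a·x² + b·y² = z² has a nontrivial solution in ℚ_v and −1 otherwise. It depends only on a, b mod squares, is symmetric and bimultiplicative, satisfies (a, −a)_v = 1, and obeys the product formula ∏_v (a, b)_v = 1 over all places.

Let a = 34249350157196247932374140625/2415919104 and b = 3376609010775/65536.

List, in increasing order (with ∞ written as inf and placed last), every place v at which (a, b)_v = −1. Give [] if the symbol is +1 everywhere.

[23, 29]

Mod squares: a ≡ 476905, b ≡ 1812239. Check v ∈ {∞, 2, 3, 5, 7, 11, 13, 19, 23, 29}.
v=11: a=11^3·(≡4), b=11^1·(≡10) mod 11; (4|11)=+1, (10|11)=-1; (−1)^{3·1·5}·(+1)^1·(-1)^3 = +1.
v=7: a=7^2·(≡2), b=7^2·(≡1) mod 7; (2|7)=+1, (1|7)=+1; (−1)^{2·2·3}·(+1)^2·(+1)^2 = +1.
v=23: a=23^3·(≡18), b=23^1·(≡13) mod 23; (18|23)=+1, (13|23)=+1; (−1)^{3·1·11}·(+1)^1·(+1)^3 = -1.
v=19: a=19^2·(≡1), b=19^1·(≡17) mod 19; (1|19)=+1, (17|19)=+1; (−1)^{2·1·9}·(+1)^1·(+1)^2 = +1.
v=5: a=5^7·(≡1), b=5^2·(≡1) mod 5; (1|5)=+1, (1|5)=+1; (−1)^{7·2·2}·(+1)^2·(+1)^7 = +1.
v=∞: 476905 > 0 and 1812239 > 0  ⇒  (a,b)_∞ = +1.
v=29: a=29^3·(≡15), b=29^1·(≡4) mod 29; (15|29)=-1, (4|29)=+1; (−1)^{3·1·14}·(-1)^1·(+1)^3 = -1.
v=2: v_2(a)=-28, v_2(b)=-16; units ≡ 1, 7 (mod 8); ε·ε+αω+βω = 0·1+-28·0+-16·0 ≡ 0  ⇒  (a,b)_2 = +1.
v=13: a=13^7·(≡4), b=13^3·(≡10) mod 13; (4|13)=+1, (10|13)=+1; (−1)^{7·3·6}·(+1)^3·(+1)^7 = +1.
v=3: a=3^-2·(≡1), b=3^2·(≡2) mod 3; (1|3)=+1, (2|3)=-1; (−1)^{-2·2·1}·(+1)^2·(-1)^-2 = +1.
(476905, 1812239 / ℚ) ramifies at {23, 29}: a division algebra.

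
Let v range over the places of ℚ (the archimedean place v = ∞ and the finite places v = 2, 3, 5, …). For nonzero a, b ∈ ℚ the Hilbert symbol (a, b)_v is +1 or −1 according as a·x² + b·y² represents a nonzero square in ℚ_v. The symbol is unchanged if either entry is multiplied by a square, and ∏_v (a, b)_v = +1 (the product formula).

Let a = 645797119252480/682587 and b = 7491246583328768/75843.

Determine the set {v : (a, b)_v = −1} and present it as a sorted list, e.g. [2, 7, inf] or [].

[19, 29]

(a, b) ≡ (7410, 21489) mod (ℚ^×)²; places V = {2, 3, 5, 13, 19, 29, 53, ∞}.
(a,b)_53: α=-2, u≡42; β=-2, v≡7 (mod 53); (42|53)=+1, (7|53)=+1; sign (−1)^0·+1^-2·+1^-2 = +1.
(a,b)_19: α=3, u≡3; β=3, v≡13 (mod 19); (3|19)=-1, (13|19)=-1; sign (−1)^1·-1^3·-1^3 = -1.
(a,b)_∞: sgn(7410)=+, sgn(21489)=+, so +1.
(a,b)_2: α=11, β=12; u≡1, v≡1 (mod 8); ε(u)ε(v)=0·0, αω(v)=11·0, βω(u)=12·0; sum ≡ 0  ⇒  +1.
(a,b)_3: α=-5, u≡1; β=-3, v≡2 (mod 3); (1|3)=+1, (2|3)=-1; sign (−1)^1·+1^-3·-1^-5 = +1.
(a,b)_29: α=4, u≡19; β=5, v≡22 (mod 29); (19|29)=-1, (22|29)=+1; sign (−1)^0·-1^5·+1^4 = -1.
(a,b)_5: α=1, u≡3; β=0, v≡1 (mod 5); (3|5)=-1, (1|5)=+1; sign (−1)^0·-1^0·+1^1 = +1.
(a,b)_13: α=1, u≡11; β=1, v≡7 (mod 13); (11|13)=-1, (7|13)=-1; sign (−1)^0·-1^1·-1^1 = +1.
|Ram(7410, 21489)| = 2, even; anisotropic at {19, 29}.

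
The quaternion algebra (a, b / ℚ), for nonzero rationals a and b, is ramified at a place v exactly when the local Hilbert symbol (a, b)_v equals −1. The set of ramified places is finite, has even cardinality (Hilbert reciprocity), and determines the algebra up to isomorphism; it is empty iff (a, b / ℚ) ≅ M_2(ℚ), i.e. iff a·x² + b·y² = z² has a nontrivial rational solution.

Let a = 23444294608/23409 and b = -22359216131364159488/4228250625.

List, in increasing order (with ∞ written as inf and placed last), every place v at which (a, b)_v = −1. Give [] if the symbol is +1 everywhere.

Mod squares: a ≡ 37, b ≡ -6293. Check v ∈ {∞, 2, 3, 5, 7, 17, 29, 31, 37}.
v=17: a=17^-2·(≡11), b=17^-4·(≡5) mod 17; (11|17)=-1, (5|17)=-1; (−1)^{-2·-4·8}·(-1)^-4·(-1)^-2 = +1.
v=3: a=3^-4·(≡1), b=3^-4·(≡1) mod 3; (1|3)=+1, (1|3)=+1; (−1)^{-4·-4·1}·(+1)^-4·(+1)^-4 = +1.
v=2: v_2(a)=4, v_2(b)=16; units ≡ 5, 3 (mod 8); ε·ε+αω+βω = 0·1+4·1+16·1 ≡ 0  ⇒  (a,b)_2 = +1.
v=37: a=37^1·(≡25), b=37^2·(≡7) mod 37; (25|37)=+1, (7|37)=+1; (−1)^{1·2·18}·(+1)^2·(+1)^1 = +1.
v=∞: 37 > 0 and -6293 < 0  ⇒  (a,b)_∞ = +1.
v=31: a=31^2·(≡23), b=31^3·(≡7) mod 31; (23|31)=-1, (7|31)=+1; (−1)^{2·3·15}·(-1)^3·(+1)^2 = -1.
v=29: a=29^2·(≡15), b=29^3·(≡10) mod 29; (15|29)=-1, (10|29)=-1; (−1)^{2·3·14}·(-1)^3·(-1)^2 = -1.
v=5: a=5^0·(≡2), b=5^-4·(≡2) mod 5; (2|5)=-1, (2|5)=-1; (−1)^{0·-4·2}·(-1)^-4·(-1)^0 = +1.
v=7: a=7^2·(≡1), b=7^3·(≡2) mod 7; (1|7)=+1, (2|7)=+1; (−1)^{2·3·3}·(+1)^3·(+1)^2 = +1.
(37, -6293 / ℚ) ramifies at {29, 31}: a division algebra.

[29, 31]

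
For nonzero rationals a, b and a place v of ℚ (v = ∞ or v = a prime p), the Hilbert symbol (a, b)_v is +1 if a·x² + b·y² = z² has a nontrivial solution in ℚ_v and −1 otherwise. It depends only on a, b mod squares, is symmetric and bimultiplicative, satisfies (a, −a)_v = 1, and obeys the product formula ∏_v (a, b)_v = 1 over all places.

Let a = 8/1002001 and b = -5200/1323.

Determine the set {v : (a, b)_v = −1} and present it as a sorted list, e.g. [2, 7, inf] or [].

(a, b) ≡ (2, -39) mod (ℚ^×)²; places V = {2, 3, 5, 7, 11, 13, ∞}.
(a,b)_7: α=-2, u≡4; β=-2, v≡6 (mod 7); (4|7)=+1, (6|7)=-1; sign (−1)^0·+1^-2·-1^-2 = +1.
(a,b)_13: α=-2, u≡8; β=1, v≡12 (mod 13); (8|13)=-1, (12|13)=+1; sign (−1)^0·-1^1·+1^-2 = -1.
(a,b)_3: α=0, u≡2; β=-3, v≡2 (mod 3); (2|3)=-1, (2|3)=-1; sign (−1)^0·-1^-3·-1^0 = -1.
(a,b)_11: α=-2, u≡7; β=0, v≡1 (mod 11); (7|11)=-1, (1|11)=+1; sign (−1)^0·-1^0·+1^-2 = +1.
(a,b)_5: α=0, u≡3; β=2, v≡4 (mod 5); (3|5)=-1, (4|5)=+1; sign (−1)^0·-1^2·+1^0 = +1.
(a,b)_∞: sgn(2)=+, sgn(-39)=−, so +1.
(a,b)_2: α=3, β=4; u≡1, v≡1 (mod 8); ε(u)ε(v)=0·0, αω(v)=3·0, βω(u)=4·0; sum ≡ 0  ⇒  +1.
|Ram(2, -39)| = 2, even; anisotropic at {3, 13}.

[3, 13]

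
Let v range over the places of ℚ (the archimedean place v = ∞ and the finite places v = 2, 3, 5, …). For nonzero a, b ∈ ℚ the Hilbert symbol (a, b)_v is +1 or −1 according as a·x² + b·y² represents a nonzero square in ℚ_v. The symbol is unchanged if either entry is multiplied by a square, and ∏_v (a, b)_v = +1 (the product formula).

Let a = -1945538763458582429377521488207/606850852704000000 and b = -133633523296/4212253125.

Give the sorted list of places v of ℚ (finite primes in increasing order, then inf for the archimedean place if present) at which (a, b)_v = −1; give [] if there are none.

[2, 5, 7, 11, 13, inf]

Mod squares: a ≡ -858, b ≡ -15470. Check v ∈ {∞, 2, 3, 5, 7, 11, 13, 17, 31, 43, 53}.
v=13: a=13^3·(≡3), b=13^1·(≡6) mod 13; (3|13)=+1, (6|13)=-1; (−1)^{3·1·6}·(+1)^1·(-1)^3 = -1.
v=31: a=31^6·(≡7), b=31^2·(≡13) mod 31; (7|31)=+1, (13|31)=-1; (−1)^{6·2·15}·(+1)^2·(-1)^6 = +1.
v=5: a=5^-6·(≡3), b=5^-5·(≡4) mod 5; (3|5)=-1, (4|5)=+1; (−1)^{-6·-5·2}·(-1)^-5·(+1)^-6 = -1.
v=17: a=17^4·(≡15), b=17^1·(≡16) mod 17; (15|17)=+1, (16|17)=+1; (−1)^{4·1·8}·(+1)^1·(+1)^4 = +1.
v=∞: -858 < 0 and -15470 < 0  ⇒  (a,b)_∞ = -1.
v=3: a=3^-1·(≡2), b=3^-6·(≡1) mod 3; (2|3)=-1, (1|3)=+1; (−1)^{-1·-6·1}·(-1)^-6·(+1)^-1 = +1.
v=11: a=11^1·(≡7), b=11^0·(≡8) mod 11; (7|11)=-1, (8|11)=-1; (−1)^{1·0·5}·(-1)^0·(-1)^1 = -1.
v=2: v_2(a)=-11, v_2(b)=5; units ≡ 3, 1 (mod 8); ε·ε+αω+βω = 1·0+-11·0+5·1 ≡ 1  ⇒  (a,b)_2 = -1.
v=43: a=43^-6·(≡26), b=43^-2·(≡25) mod 43; (26|43)=-1, (25|43)=+1; (−1)^{-6·-2·21}·(-1)^-2·(+1)^-6 = +1.
v=7: a=7^2·(≡6), b=7^1·(≡2) mod 7; (6|7)=-1, (2|7)=+1; (−1)^{2·1·3}·(-1)^1·(+1)^2 = -1.
v=53: a=53^6·(≡42), b=53^2·(≡13) mod 53; (42|53)=+1, (13|53)=+1; (−1)^{6·2·26}·(+1)^2·(+1)^6 = +1.
|Ram(-858, -15470)| = 6, even; anisotropic at {2, 5, 7, 11, 13, ∞}.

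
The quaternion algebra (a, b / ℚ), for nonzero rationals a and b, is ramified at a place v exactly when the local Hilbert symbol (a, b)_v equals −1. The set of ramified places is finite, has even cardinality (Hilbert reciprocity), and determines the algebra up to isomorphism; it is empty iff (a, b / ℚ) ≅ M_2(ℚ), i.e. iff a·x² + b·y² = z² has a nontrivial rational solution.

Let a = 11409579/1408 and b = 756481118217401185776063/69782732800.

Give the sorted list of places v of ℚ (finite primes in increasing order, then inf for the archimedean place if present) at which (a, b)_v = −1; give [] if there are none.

Mod squares: a ≡ 38258, b ≡ 497354. Check v ∈ {∞, 2, 3, 5, 11, 13, 37, 47}.
v=3: a=3^8·(≡2), b=3^18·(≡2) mod 3; (2|3)=-1, (2|3)=-1; (−1)^{8·18·1}·(-1)^18·(-1)^8 = +1.
v=37: a=37^1·(≡23), b=37^3·(≡27) mod 37; (23|37)=-1, (27|37)=+1; (−1)^{1·3·18}·(-1)^3·(+1)^1 = -1.
v=11: a=11^-1·(≡7), b=11^-3·(≡1) mod 11; (7|11)=-1, (1|11)=+1; (−1)^{-1·-3·5}·(-1)^-3·(+1)^-1 = +1.
v=47: a=47^1·(≡46), b=47^3·(≡25) mod 47; (46|47)=-1, (25|47)=+1; (−1)^{1·3·23}·(-1)^3·(+1)^1 = +1.
v=∞: 38258 > 0 and 497354 > 0  ⇒  (a,b)_∞ = +1.
v=2: v_2(a)=-7, v_2(b)=-21; units ≡ 1, 5 (mod 8); ε·ε+αω+βω = 0·0+-7·1+-21·0 ≡ 1  ⇒  (a,b)_2 = -1.
v=13: a=13^0·(≡3), b=13^5·(≡12) mod 13; (3|13)=+1, (12|13)=+1; (−1)^{0·5·6}·(+1)^5·(+1)^0 = +1.
v=5: a=5^0·(≡3), b=5^-2·(≡4) mod 5; (3|5)=-1, (4|5)=+1; (−1)^{0·-2·2}·(-1)^-2·(+1)^0 = +1.
Ram(38258, 497354) = {2, 37}; no ℚ_2-point on the conic.

[2, 37]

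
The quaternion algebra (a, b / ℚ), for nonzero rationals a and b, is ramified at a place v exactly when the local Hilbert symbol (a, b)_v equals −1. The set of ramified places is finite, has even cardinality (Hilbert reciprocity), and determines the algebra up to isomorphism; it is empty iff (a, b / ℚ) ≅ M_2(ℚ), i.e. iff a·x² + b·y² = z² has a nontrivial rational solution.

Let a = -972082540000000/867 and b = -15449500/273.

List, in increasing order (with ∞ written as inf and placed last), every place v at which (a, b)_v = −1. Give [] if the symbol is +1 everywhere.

Mod squares: a ≡ -2145, b ≡ -15015. Check v ∈ {∞, 2, 3, 5, 7, 11, 13, 17, 53}.
v=53: a=53^2·(≡16), b=53^2·(≡28) mod 53; (16|53)=+1, (28|53)=+1; (−1)^{2·2·26}·(+1)^2·(+1)^2 = +1.
v=7: a=7^0·(≡2), b=7^-1·(≡1) mod 7; (2|7)=+1, (1|7)=+1; (−1)^{0·-1·3}·(+1)^-1·(+1)^0 = +1.
v=17: a=17^-2·(≡6), b=17^0·(≡15) mod 17; (6|17)=-1, (15|17)=+1; (−1)^{-2·0·8}·(-1)^0·(+1)^-2 = +1.
v=∞: -2145 < 0 and -15015 < 0  ⇒  (a,b)_∞ = -1.
v=3: a=3^-1·(≡2), b=3^-1·(≡2) mod 3; (2|3)=-1, (2|3)=-1; (−1)^{-1·-1·1}·(-1)^-1·(-1)^-1 = -1.
v=11: a=11^3·(≡3), b=11^1·(≡10) mod 11; (3|11)=+1, (10|11)=-1; (−1)^{3·1·5}·(+1)^1·(-1)^3 = +1.
v=13: a=13^1·(≡12), b=13^-1·(≡8) mod 13; (12|13)=+1, (8|13)=-1; (−1)^{1·-1·6}·(+1)^-1·(-1)^1 = -1.
v=5: a=5^7·(≡4), b=5^3·(≡3) mod 5; (4|5)=+1, (3|5)=-1; (−1)^{7·3·2}·(+1)^3·(-1)^7 = -1.
v=2: v_2(a)=8, v_2(b)=2; units ≡ 7, 1 (mod 8); ε·ε+αω+βω = 1·0+8·0+2·0 ≡ 0  ⇒  (a,b)_2 = +1.
|Ram(-2145, -15015)| = 4, even; anisotropic at {3, 5, 13, ∞}.

[3, 5, 13, inf]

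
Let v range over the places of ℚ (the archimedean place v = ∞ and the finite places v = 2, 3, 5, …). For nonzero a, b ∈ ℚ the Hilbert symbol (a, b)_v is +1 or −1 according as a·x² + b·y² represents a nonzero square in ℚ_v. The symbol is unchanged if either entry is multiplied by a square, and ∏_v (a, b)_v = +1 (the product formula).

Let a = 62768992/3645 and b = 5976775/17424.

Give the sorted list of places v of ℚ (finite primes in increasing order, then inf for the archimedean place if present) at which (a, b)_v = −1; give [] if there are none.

[2, 43]

(a, b) ≡ (162110, 4879) mod (ℚ^×)²; places V = {2, 3, 5, 7, 11, 13, 17, 29, 41, 43, ∞}.
(a,b)_29: α=1, u≡6; β=0, v≡25 (mod 29); (6|29)=+1, (25|29)=+1; sign (−1)^0·+1^0·+1^1 = +1.
(a,b)_2: α=5, β=-4; u≡7, v≡7 (mod 8); ε(u)ε(v)=1·1, αω(v)=5·0, βω(u)=-4·0; sum ≡ 1  ⇒  -1.
(a,b)_3: α=-6, u≡2; β=-2, v≡1 (mod 3); (2|3)=-1, (1|3)=+1; sign (−1)^0·-1^-2·+1^-6 = +1.
(a,b)_5: α=-1, u≡3; β=2, v≡4 (mod 5); (3|5)=-1, (4|5)=+1; sign (−1)^0·-1^2·+1^-1 = +1.
(a,b)_13: α=1, u≡3; β=0, v≡3 (mod 13); (3|13)=+1, (3|13)=+1; sign (−1)^0·+1^0·+1^1 = +1.
(a,b)_43: α=1, u≡2; β=0, v≡18 (mod 43); (2|43)=-1, (18|43)=-1; sign (−1)^0·-1^0·-1^1 = -1.
(a,b)_11: α=2, u≡9; β=-2, v≡2 (mod 11); (9|11)=+1, (2|11)=-1; sign (−1)^0·+1^-2·-1^2 = +1.
(a,b)_17: α=0, u≡4; β=1, v≡2 (mod 17); (4|17)=+1, (2|17)=+1; sign (−1)^0·+1^1·+1^0 = +1.
(a,b)_∞: sgn(162110)=+, sgn(4879)=+, so +1.
(a,b)_7: α=0, u≡4; β=3, v≡2 (mod 7); (4|7)=+1, (2|7)=+1; sign (−1)^0·+1^3·+1^0 = +1.
(a,b)_41: α=0, u≡10; β=1, v≡21 (mod 41); (10|41)=+1, (21|41)=+1; sign (−1)^0·+1^1·+1^0 = +1.
Ram(162110, 4879) = {2, 43}; no ℚ_2-point on the conic.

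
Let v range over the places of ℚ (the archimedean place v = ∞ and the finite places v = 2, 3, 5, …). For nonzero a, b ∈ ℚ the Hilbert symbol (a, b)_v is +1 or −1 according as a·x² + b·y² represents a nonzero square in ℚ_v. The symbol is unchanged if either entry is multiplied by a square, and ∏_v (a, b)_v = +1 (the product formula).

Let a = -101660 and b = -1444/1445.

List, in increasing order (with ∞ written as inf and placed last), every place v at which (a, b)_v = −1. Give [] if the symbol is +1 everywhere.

Mod squares: a ≡ -25415, b ≡ -5. Check v ∈ {∞, 2, 5, 13, 17, 19, 23}.
v=19: a=19^0·(≡9), b=19^2·(≡15) mod 19; (9|19)=+1, (15|19)=-1; (−1)^{0·2·9}·(+1)^2·(-1)^0 = +1.
v=17: a=17^1·(≡4), b=17^-2·(≡7) mod 17; (4|17)=+1, (7|17)=-1; (−1)^{1·-2·8}·(+1)^-2·(-1)^1 = -1.
v=5: a=5^1·(≡3), b=5^-1·(≡4) mod 5; (3|5)=-1, (4|5)=+1; (−1)^{1·-1·2}·(-1)^-1·(+1)^1 = -1.
v=13: a=13^1·(≡6), b=13^0·(≡6) mod 13; (6|13)=-1, (6|13)=-1; (−1)^{1·0·6}·(-1)^0·(-1)^1 = -1.
v=2: v_2(a)=2, v_2(b)=2; units ≡ 1, 3 (mod 8); ε·ε+αω+βω = 0·1+2·1+2·0 ≡ 0  ⇒  (a,b)_2 = +1.
v=23: a=23^1·(≡19), b=23^0·(≡16) mod 23; (19|23)=-1, (16|23)=+1; (−1)^{1·0·11}·(-1)^0·(+1)^1 = +1.
v=∞: -25415 < 0 and -5 < 0  ⇒  (a,b)_∞ = -1.
|Ram(-25415, -5)| = 4, even; anisotropic at {5, 13, 17, ∞}.

[5, 13, 17, inf]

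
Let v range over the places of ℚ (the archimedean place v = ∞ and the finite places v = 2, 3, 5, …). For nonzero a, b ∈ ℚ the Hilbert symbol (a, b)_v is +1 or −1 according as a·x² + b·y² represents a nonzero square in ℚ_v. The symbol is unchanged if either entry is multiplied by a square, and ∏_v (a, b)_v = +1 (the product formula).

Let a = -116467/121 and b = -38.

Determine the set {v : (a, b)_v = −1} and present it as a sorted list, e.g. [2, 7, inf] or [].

[2, 19, 31, inf]

(a, b) ≡ (-403, -38) mod (ℚ^×)²; places V = {2, 11, 13, 17, 19, 31, ∞}.
(a,b)_∞: sgn(-403)=−, sgn(-38)=−, so -1.
(a,b)_19: α=0, u≡14; β=1, v≡17 (mod 19); (14|19)=-1, (17|19)=+1; sign (−1)^0·-1^1·+1^0 = -1.
(a,b)_31: α=1, u≡2; β=0, v≡24 (mod 31); (2|31)=+1, (24|31)=-1; sign (−1)^0·+1^0·-1^1 = -1.
(a,b)_11: α=-2, u≡1; β=0, v≡6 (mod 11); (1|11)=+1, (6|11)=-1; sign (−1)^0·+1^0·-1^-2 = +1.
(a,b)_13: α=1, u≡6; β=0, v≡1 (mod 13); (6|13)=-1, (1|13)=+1; sign (−1)^0·-1^0·+1^1 = +1.
(a,b)_2: α=0, β=1; u≡5, v≡5 (mod 8); ε(u)ε(v)=0·0, αω(v)=0·1, βω(u)=1·1; sum ≡ 1  ⇒  -1.
(a,b)_17: α=2, u≡11; β=0, v≡13 (mod 17); (11|17)=-1, (13|17)=+1; sign (−1)^0·-1^0·+1^2 = +1.
|Ram(-403, -38)| = 4, even; anisotropic at {2, 19, 31, ∞}.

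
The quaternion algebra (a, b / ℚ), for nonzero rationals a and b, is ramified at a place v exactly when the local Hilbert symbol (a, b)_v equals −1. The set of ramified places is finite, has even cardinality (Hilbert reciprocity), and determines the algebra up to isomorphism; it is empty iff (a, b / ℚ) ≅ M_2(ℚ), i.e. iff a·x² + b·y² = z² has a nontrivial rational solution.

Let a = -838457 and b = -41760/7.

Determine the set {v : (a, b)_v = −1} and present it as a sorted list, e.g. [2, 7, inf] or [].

[5, 7, 17, 37, 43, inf]

Mod squares: a ≡ -838457, b ≡ -2030. Check v ∈ {∞, 2, 3, 5, 7, 17, 29, 31, 37, 43}.
v=37: a=37^1·(≡20), b=37^0·(≡23) mod 37; (20|37)=-1, (23|37)=-1; (−1)^{1·0·18}·(-1)^0·(-1)^1 = -1.
v=5: a=5^0·(≡3), b=5^1·(≡4) mod 5; (3|5)=-1, (4|5)=+1; (−1)^{0·1·2}·(-1)^1·(+1)^0 = -1.
v=∞: -838457 < 0 and -2030 < 0  ⇒  (a,b)_∞ = -1.
v=31: a=31^1·(≡16), b=31^0·(≡4) mod 31; (16|31)=+1, (4|31)=+1; (−1)^{1·0·15}·(+1)^0·(+1)^1 = +1.
v=17: a=17^1·(≡13), b=17^0·(≡11) mod 17; (13|17)=+1, (11|17)=-1; (−1)^{1·0·8}·(+1)^0·(-1)^1 = -1.
v=7: a=7^0·(≡3), b=7^-1·(≡2) mod 7; (3|7)=-1, (2|7)=+1; (−1)^{0·-1·3}·(-1)^-1·(+1)^0 = -1.
v=29: a=29^0·(≡20), b=29^1·(≡18) mod 29; (20|29)=+1, (18|29)=-1; (−1)^{0·1·14}·(+1)^1·(-1)^0 = +1.
v=3: a=3^0·(≡1), b=3^2·(≡1) mod 3; (1|3)=+1, (1|3)=+1; (−1)^{0·2·1}·(+1)^2·(+1)^0 = +1.
v=43: a=43^1·(≡23), b=43^0·(≡42) mod 43; (23|43)=+1, (42|43)=-1; (−1)^{1·0·21}·(+1)^0·(-1)^1 = -1.
v=2: v_2(a)=0, v_2(b)=5; units ≡ 7, 1 (mod 8); ε·ε+αω+βω = 1·0+0·0+5·0 ≡ 0  ⇒  (a,b)_2 = +1.
Ram(-838457, -2030) = {5, 7, 17, 37, 43, ∞}; no ℚ_5-point on the conic.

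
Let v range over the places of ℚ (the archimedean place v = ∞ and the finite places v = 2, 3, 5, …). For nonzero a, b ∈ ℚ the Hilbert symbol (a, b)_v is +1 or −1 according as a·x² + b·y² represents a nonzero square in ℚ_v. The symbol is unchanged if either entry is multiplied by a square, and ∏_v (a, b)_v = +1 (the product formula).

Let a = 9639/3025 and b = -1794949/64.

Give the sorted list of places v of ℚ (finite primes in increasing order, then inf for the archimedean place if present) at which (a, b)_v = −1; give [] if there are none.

(a, b) ≡ (119, -10621) mod (ℚ^×)²; places V = {2, 3, 5, 7, 11, 13, 17, 19, 43, ∞}.
(a,b)_13: α=0, u≡5; β=3, v≡11 (mod 13); (5|13)=-1, (11|13)=-1; sign (−1)^0·-1^3·-1^0 = -1.
(a,b)_7: α=1, u≡5; β=0, v≡5 (mod 7); (5|7)=-1, (5|7)=-1; sign (−1)^0·-1^0·-1^1 = -1.
(a,b)_19: α=0, u≡11; β=1, v≡5 (mod 19); (11|19)=+1, (5|19)=+1; sign (−1)^0·+1^1·+1^0 = +1.
(a,b)_17: α=1, u≡11; β=0, v≡1 (mod 17); (11|17)=-1, (1|17)=+1; sign (−1)^0·-1^0·+1^1 = +1.
(a,b)_2: α=0, β=-6; u≡7, v≡3 (mod 8); ε(u)ε(v)=1·1, αω(v)=0·1, βω(u)=-6·0; sum ≡ 1  ⇒  -1.
(a,b)_3: α=4, u≡2; β=0, v≡2 (mod 3); (2|3)=-1, (2|3)=-1; sign (−1)^0·-1^0·-1^4 = +1.
(a,b)_11: α=-2, u≡1; β=0, v≡1 (mod 11); (1|11)=+1, (1|11)=+1; sign (−1)^0·+1^0·+1^-2 = +1.
(a,b)_∞: sgn(119)=+, sgn(-10621)=−, so +1.
(a,b)_43: α=0, u≡32; β=1, v≡23 (mod 43); (32|43)=-1, (23|43)=+1; sign (−1)^0·-1^1·+1^0 = -1.
(a,b)_5: α=-2, u≡4; β=0, v≡4 (mod 5); (4|5)=+1, (4|5)=+1; sign (−1)^0·+1^0·+1^-2 = +1.
Ram(119, -10621) = {2, 7, 13, 43}; no ℚ_2-point on the conic.

[2, 7, 13, 43]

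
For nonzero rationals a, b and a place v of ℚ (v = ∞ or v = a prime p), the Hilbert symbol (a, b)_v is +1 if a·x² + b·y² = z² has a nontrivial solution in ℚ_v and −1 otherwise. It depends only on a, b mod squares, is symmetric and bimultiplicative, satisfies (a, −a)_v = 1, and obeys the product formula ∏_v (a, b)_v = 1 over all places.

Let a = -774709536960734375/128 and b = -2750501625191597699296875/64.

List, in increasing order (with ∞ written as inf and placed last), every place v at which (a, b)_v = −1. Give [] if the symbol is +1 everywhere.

(a, b) ≡ (-2926, -40755) mod (ℚ^×)²; places V = {2, 3, 5, 7, 11, 13, 17, 19, ∞}.
(a,b)_2: α=-7, β=-6; u≡1, v≡5 (mod 8); ε(u)ε(v)=0·0, αω(v)=-7·1, βω(u)=-6·0; sum ≡ 1  ⇒  -1.
(a,b)_∞: sgn(-2926)=−, sgn(-40755)=−, so -1.
(a,b)_17: α=4, u≡16; β=6, v≡12 (mod 17); (16|17)=+1, (12|17)=-1; sign (−1)^0·+1^6·-1^4 = +1.
(a,b)_11: α=1, u≡3; β=1, v≡8 (mod 11); (3|11)=+1, (8|11)=-1; sign (−1)^1·+1^1·-1^1 = +1.
(a,b)_7: α=5, u≡2; β=6, v≡5 (mod 7); (2|7)=+1, (5|7)=-1; sign (−1)^0·+1^6·-1^5 = -1.
(a,b)_5: α=6, u≡1; β=7, v≡1 (mod 5); (1|5)=+1, (1|5)=+1; sign (−1)^0·+1^7·+1^6 = +1.
(a,b)_13: α=2, u≡9; β=3, v≡5 (mod 13); (9|13)=+1, (5|13)=-1; sign (−1)^0·+1^3·-1^2 = +1.
(a,b)_19: α=1, u≡17; β=1, v≡14 (mod 19); (17|19)=+1, (14|19)=-1; sign (−1)^1·+1^1·-1^1 = +1.
(a,b)_3: α=0, u≡2; β=3, v≡2 (mod 3); (2|3)=-1, (2|3)=-1; sign (−1)^0·-1^3·-1^0 = -1.
Ram(-2926, -40755) = {2, 3, 7, ∞}; no ℚ_2-point on the conic.

[2, 3, 7, inf]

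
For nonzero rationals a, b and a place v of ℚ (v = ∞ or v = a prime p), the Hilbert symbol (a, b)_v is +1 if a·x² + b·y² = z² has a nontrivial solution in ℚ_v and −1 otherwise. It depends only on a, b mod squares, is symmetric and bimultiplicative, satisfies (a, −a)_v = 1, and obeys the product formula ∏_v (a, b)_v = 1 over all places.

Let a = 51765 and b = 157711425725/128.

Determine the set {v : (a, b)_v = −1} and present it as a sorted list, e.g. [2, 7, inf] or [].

(a, b) ≡ (51765, 58) mod (ℚ^×)²; places V = {2, 3, 5, 7, 17, 29, 43, ∞}.
(a,b)_7: α=1, u≡3; β=6, v≡2 (mod 7); (3|7)=-1, (2|7)=+1; sign (−1)^0·-1^6·+1^1 = +1.
(a,b)_43: α=0, u≡36; β=2, v≡6 (mod 43); (36|43)=+1, (6|43)=+1; sign (−1)^0·+1^2·+1^0 = +1.
(a,b)_5: α=1, u≡3; β=2, v≡3 (mod 5); (3|5)=-1, (3|5)=-1; sign (−1)^0·-1^2·-1^1 = -1.
(a,b)_2: α=0, β=-7; u≡5, v≡5 (mod 8); ε(u)ε(v)=0·0, αω(v)=0·1, βω(u)=-7·1; sum ≡ 1  ⇒  -1.
(a,b)_∞: sgn(51765)=+, sgn(58)=+, so +1.
(a,b)_29: α=1, u≡16; β=1, v≡10 (mod 29); (16|29)=+1, (10|29)=-1; sign (−1)^0·+1^1·-1^1 = -1.
(a,b)_17: α=1, u≡2; β=0, v≡7 (mod 17); (2|17)=+1, (7|17)=-1; sign (−1)^0·+1^0·-1^1 = -1.
(a,b)_3: α=1, u≡2; β=0, v≡1 (mod 3); (2|3)=-1, (1|3)=+1; sign (−1)^0·-1^0·+1^1 = +1.
Ram(51765, 58) = {2, 5, 17, 29}; no ℚ_2-point on the conic.

[2, 5, 17, 29]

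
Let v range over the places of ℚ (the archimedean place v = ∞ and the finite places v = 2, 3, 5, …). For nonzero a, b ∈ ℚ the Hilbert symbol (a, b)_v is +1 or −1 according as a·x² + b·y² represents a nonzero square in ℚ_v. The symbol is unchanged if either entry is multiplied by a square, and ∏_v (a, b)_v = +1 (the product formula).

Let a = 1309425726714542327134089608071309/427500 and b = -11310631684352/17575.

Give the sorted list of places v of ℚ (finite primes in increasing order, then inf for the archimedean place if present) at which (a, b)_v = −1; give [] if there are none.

[17, 31, 37, 41, 43, 47]

(a, b) ≡ (337682687551, -3116399) mod (ℚ^×)²; places V = {2, 3, 5, 7, 11, 13, 17, 19, 31, 37, 41, 43, 47, ∞}.
(a,b)_3: α=-2, u≡1; β=0, v≡1 (mod 3); (1|3)=+1, (1|3)=+1; sign (−1)^0·+1^0·+1^-2 = +1.
(a,b)_∞: sgn(337682687551)=+, sgn(-3116399)=−, so +1.
(a,b)_47: α=1, u≡31; β=0, v≡46 (mod 47); (31|47)=-1, (46|47)=-1; sign (−1)^0·-1^0·-1^1 = -1.
(a,b)_11: α=1, u≡5; β=3, v≡7 (mod 11); (5|11)=+1, (7|11)=-1; sign (−1)^1·+1^3·-1^1 = +1.
(a,b)_17: α=3, u≡2; β=0, v≡12 (mod 17); (2|17)=+1, (12|17)=-1; sign (−1)^0·+1^0·-1^3 = -1.
(a,b)_19: α=-1, u≡15; β=-1, v≡5 (mod 19); (15|19)=-1, (5|19)=+1; sign (−1)^1·-1^-1·+1^-1 = +1.
(a,b)_31: α=3, u≡18; β=1, v≡9 (mod 31); (18|31)=+1, (9|31)=+1; sign (−1)^1·+1^1·+1^3 = -1.
(a,b)_13: α=4, u≡3; β=1, v≡4 (mod 13); (3|13)=+1, (4|13)=+1; sign (−1)^0·+1^1·+1^4 = +1.
(a,b)_5: α=-4, u≡1; β=-2, v≡1 (mod 5); (1|5)=+1, (1|5)=+1; sign (−1)^0·+1^-2·+1^-4 = +1.
(a,b)_37: α=3, u≡21; β=-1, v≡23 (mod 37); (21|37)=+1, (23|37)=-1; sign (−1)^0·+1^-1·-1^3 = -1.
(a,b)_2: α=-2, β=8; u≡7, v≡1 (mod 8); ε(u)ε(v)=1·0, αω(v)=-2·0, βω(u)=8·0; sum ≡ 0  ⇒  +1.
(a,b)_7: α=4, u≡5; β=2, v≡1 (mod 7); (5|7)=-1, (1|7)=+1; sign (−1)^0·-1^2·+1^4 = +1.
(a,b)_43: α=1, u≡16; β=0, v≡42 (mod 43); (16|43)=+1, (42|43)=-1; sign (−1)^0·+1^0·-1^1 = -1.
(a,b)_41: α=5, u≡32; β=2, v≡19 (mod 41); (32|41)=+1, (19|41)=-1; sign (−1)^0·+1^2·-1^5 = -1.
(337682687551, -3116399 / ℚ) ramifies at {17, 31, 37, 41, 43, 47}: a division algebra.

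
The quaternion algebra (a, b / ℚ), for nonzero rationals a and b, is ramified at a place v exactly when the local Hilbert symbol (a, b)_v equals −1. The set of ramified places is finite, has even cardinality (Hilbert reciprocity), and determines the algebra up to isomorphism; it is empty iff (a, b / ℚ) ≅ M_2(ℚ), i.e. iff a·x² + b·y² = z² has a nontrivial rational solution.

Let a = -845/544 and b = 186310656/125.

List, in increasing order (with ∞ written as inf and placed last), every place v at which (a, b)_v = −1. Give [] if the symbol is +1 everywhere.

[2, 7]

(a, b) ≡ (-170, 70) mod (ℚ^×)²; places V = {2, 3, 5, 7, 13, 17, 19, ∞}.
(a,b)_∞: sgn(-170)=−, sgn(70)=+, so +1.
(a,b)_3: α=0, u≡1; β=2, v≡1 (mod 3); (1|3)=+1, (1|3)=+1; sign (−1)^0·+1^2·+1^0 = +1.
(a,b)_19: α=0, u≡4; β=2, v≡12 (mod 19); (4|19)=+1, (12|19)=-1; sign (−1)^0·+1^2·-1^0 = +1.
(a,b)_2: α=-5, β=13; u≡3, v≡3 (mod 8); ε(u)ε(v)=1·1, αω(v)=-5·1, βω(u)=13·1; sum ≡ 1  ⇒  -1.
(a,b)_7: α=0, u≡6; β=1, v≡5 (mod 7); (6|7)=-1, (5|7)=-1; sign (−1)^0·-1^1·-1^0 = -1.
(a,b)_5: α=1, u≡4; β=-3, v≡1 (mod 5); (4|5)=+1, (1|5)=+1; sign (−1)^0·+1^-3·+1^1 = +1.
(a,b)_17: α=-1, u≡6; β=0, v≡1 (mod 17); (6|17)=-1, (1|17)=+1; sign (−1)^0·-1^0·+1^-1 = +1.
(a,b)_13: α=2, u≡9; β=0, v≡8 (mod 13); (9|13)=+1, (8|13)=-1; sign (−1)^0·+1^0·-1^2 = +1.
|Ram(-170, 70)| = 2, even; anisotropic at {2, 7}.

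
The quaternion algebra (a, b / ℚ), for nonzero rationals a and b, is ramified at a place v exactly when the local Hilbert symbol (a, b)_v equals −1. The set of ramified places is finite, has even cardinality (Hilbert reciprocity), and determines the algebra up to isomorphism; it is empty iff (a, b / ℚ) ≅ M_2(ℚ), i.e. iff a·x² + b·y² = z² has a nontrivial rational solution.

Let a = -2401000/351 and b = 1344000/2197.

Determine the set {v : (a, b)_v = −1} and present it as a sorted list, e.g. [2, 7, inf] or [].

[5, 13]

(a, b) ≡ (-390, 2730) mod (ℚ^×)²; places V = {2, 3, 5, 7, 13, ∞}.
(a,b)_13: α=-1, u≡9; β=-3, v≡8 (mod 13); (9|13)=+1, (8|13)=-1; sign (−1)^0·+1^-3·-1^-1 = -1.
(a,b)_∞: sgn(-390)=−, sgn(2730)=+, so +1.
(a,b)_2: α=3, β=9; u≡5, v≡5 (mod 8); ε(u)ε(v)=0·0, αω(v)=3·1, βω(u)=9·1; sum ≡ 0  ⇒  +1.
(a,b)_5: α=3, u≡2; β=3, v≡1 (mod 5); (2|5)=-1, (1|5)=+1; sign (−1)^0·-1^3·+1^3 = -1.
(a,b)_3: α=-3, u≡2; β=1, v≡1 (mod 3); (2|3)=-1, (1|3)=+1; sign (−1)^1·-1^1·+1^-3 = +1.
(a,b)_7: α=4, u≡1; β=1, v≡3 (mod 7); (1|7)=+1, (3|7)=-1; sign (−1)^0·+1^1·-1^4 = +1.
|Ram(-390, 2730)| = 2, even; anisotropic at {5, 13}.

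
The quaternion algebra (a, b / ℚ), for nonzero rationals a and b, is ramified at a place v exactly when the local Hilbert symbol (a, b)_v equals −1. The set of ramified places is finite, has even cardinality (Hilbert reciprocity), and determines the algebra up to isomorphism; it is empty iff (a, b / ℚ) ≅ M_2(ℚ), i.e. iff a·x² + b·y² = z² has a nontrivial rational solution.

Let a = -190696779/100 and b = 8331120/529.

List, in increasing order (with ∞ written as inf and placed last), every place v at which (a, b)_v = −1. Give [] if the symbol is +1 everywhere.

[7, 13, 19, 37]

(a, b) ≡ (-432419, 57855) mod (ℚ^×)²; places V = {2, 3, 5, 7, 13, 19, 23, 29, 31, 37, ∞}.
(a,b)_23: α=0, u≡2; β=-2, v≡14 (mod 23); (2|23)=+1, (14|23)=-1; sign (−1)^0·+1^-2·-1^0 = +1.
(a,b)_37: α=1, u≡35; β=0, v≡35 (mod 37); (35|37)=-1, (35|37)=-1; sign (−1)^0·-1^0·-1^1 = -1.
(a,b)_2: α=-2, β=4; u≡5, v≡7 (mod 8); ε(u)ε(v)=0·1, αω(v)=-2·0, βω(u)=4·1; sum ≡ 0  ⇒  +1.
(a,b)_7: α=2, u≡6; β=1, v≡5 (mod 7); (6|7)=-1, (5|7)=-1; sign (−1)^0·-1^1·-1^2 = -1.
(a,b)_29: α=1, u≡20; β=1, v≡5 (mod 29); (20|29)=+1, (5|29)=+1; sign (−1)^0·+1^1·+1^1 = +1.
(a,b)_13: α=1, u≡1; β=0, v≡2 (mod 13); (1|13)=+1, (2|13)=-1; sign (−1)^0·+1^0·-1^1 = -1.
(a,b)_∞: sgn(-432419)=−, sgn(57855)=+, so +1.
(a,b)_31: α=1, u≡1; β=0, v≡28 (mod 31); (1|31)=+1, (28|31)=+1; sign (−1)^0·+1^0·+1^1 = +1.
(a,b)_3: α=2, u≡1; β=3, v≡1 (mod 3); (1|3)=+1, (1|3)=+1; sign (−1)^0·+1^3·+1^2 = +1.
(a,b)_5: α=-2, u≡4; β=1, v≡1 (mod 5); (4|5)=+1, (1|5)=+1; sign (−1)^0·+1^1·+1^-2 = +1.
(a,b)_19: α=0, u≡13; β=1, v≡7 (mod 19); (13|19)=-1, (7|19)=+1; sign (−1)^0·-1^1·+1^0 = -1.
(-432419, 57855 / ℚ) ramifies at {7, 13, 19, 37}: a division algebra.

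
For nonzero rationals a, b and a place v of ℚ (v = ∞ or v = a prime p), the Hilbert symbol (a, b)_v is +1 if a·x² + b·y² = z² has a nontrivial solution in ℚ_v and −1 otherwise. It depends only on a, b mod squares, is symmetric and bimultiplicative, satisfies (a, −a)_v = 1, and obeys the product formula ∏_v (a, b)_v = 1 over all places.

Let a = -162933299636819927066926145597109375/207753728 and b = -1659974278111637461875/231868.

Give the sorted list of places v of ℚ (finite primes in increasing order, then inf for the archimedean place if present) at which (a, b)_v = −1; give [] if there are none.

[2, 5, 7, 31, 37, inf]

(a, b) ≡ (-1870, -5596213) mod (ℚ^×)²; places V = {2, 3, 5, 7, 11, 13, 17, 19, 31, 37, 41, ∞}.
(a,b)_13: α=-2, u≡11; β=-2, v≡3 (mod 13); (11|13)=-1, (3|13)=+1; sign (−1)^0·-1^-2·+1^-2 = +1.
(a,b)_19: α=2, u≡9; β=4, v≡6 (mod 19); (9|19)=+1, (6|19)=+1; sign (−1)^0·+1^4·+1^2 = +1.
(a,b)_∞: sgn(-1870)=−, sgn(-5596213)=−, so -1.
(a,b)_17: α=7, u≡9; β=3, v≡16 (mod 17); (9|17)=+1, (16|17)=+1; sign (−1)^0·+1^3·+1^7 = +1.
(a,b)_41: α=2, u≡9; β=1, v≡10 (mod 41); (9|41)=+1, (10|41)=+1; sign (−1)^0·+1^1·+1^2 = +1.
(a,b)_37: α=2, u≡8; β=1, v≡36 (mod 37); (8|37)=-1, (36|37)=+1; sign (−1)^0·-1^1·+1^2 = -1.
(a,b)_2: α=-9, β=-2; u≡1, v≡3 (mod 8); ε(u)ε(v)=0·1, αω(v)=-9·1, βω(u)=-2·0; sum ≡ 1  ⇒  -1.
(a,b)_11: α=3, u≡7; β=2, v≡5 (mod 11); (7|11)=-1, (5|11)=+1; sign (−1)^0·-1^2·+1^3 = +1.
(a,b)_7: α=-4, u≡6; β=-3, v≡2 (mod 7); (6|7)=-1, (2|7)=+1; sign (−1)^0·-1^-3·+1^-4 = -1.
(a,b)_31: α=2, u≡11; β=1, v≡29 (mod 31); (11|31)=-1, (29|31)=-1; sign (−1)^0·-1^1·-1^2 = -1.
(a,b)_5: α=7, u≡4; β=4, v≡2 (mod 5); (4|5)=+1, (2|5)=-1; sign (−1)^0·+1^4·-1^7 = -1.
(a,b)_3: α=14, u≡2; β=6, v≡2 (mod 3); (2|3)=-1, (2|3)=-1; sign (−1)^0·-1^6·-1^14 = +1.
(-1870, -5596213 / ℚ) ramifies at {2, 5, 7, 31, 37, ∞}: a division algebra.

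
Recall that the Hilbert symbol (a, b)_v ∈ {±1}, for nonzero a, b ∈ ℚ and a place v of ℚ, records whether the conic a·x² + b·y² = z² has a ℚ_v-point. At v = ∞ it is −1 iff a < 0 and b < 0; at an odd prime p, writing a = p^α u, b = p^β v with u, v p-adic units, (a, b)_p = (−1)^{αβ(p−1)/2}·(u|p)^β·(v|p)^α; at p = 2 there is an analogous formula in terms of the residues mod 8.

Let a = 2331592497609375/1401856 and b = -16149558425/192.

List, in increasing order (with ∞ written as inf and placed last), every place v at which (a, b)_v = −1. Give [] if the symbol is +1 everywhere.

Mod squares: a ≡ 87087, b ≡ -1131. Check v ∈ {∞, 2, 3, 5, 7, 11, 13, 17, 29, 37}.
v=37: a=37^-2·(≡3), b=37^0·(≡21) mod 37; (3|37)=+1, (21|37)=+1; (−1)^{-2·0·18}·(+1)^0·(+1)^-2 = +1.
v=5: a=5^6·(≡2), b=5^2·(≡4) mod 5; (2|5)=-1, (4|5)=+1; (−1)^{6·2·2}·(-1)^2·(+1)^6 = +1.
v=29: a=29^1·(≡7), b=29^1·(≡14) mod 29; (7|29)=+1, (14|29)=-1; (−1)^{1·1·14}·(+1)^1·(-1)^1 = -1.
v=13: a=13^1·(≡1), b=13^1·(≡10) mod 13; (1|13)=+1, (10|13)=+1; (−1)^{1·1·6}·(+1)^1·(+1)^1 = +1.
v=7: a=7^3·(≡1), b=7^2·(≡3) mod 7; (1|7)=+1, (3|7)=-1; (−1)^{3·2·3}·(+1)^2·(-1)^3 = -1.
v=17: a=17^2·(≡16), b=17^2·(≡9) mod 17; (16|17)=+1, (9|17)=+1; (−1)^{2·2·8}·(+1)^2·(+1)^2 = +1.
v=11: a=11^3·(≡10), b=11^2·(≡6) mod 11; (10|11)=-1, (6|11)=-1; (−1)^{3·2·5}·(-1)^2·(-1)^3 = -1.
v=2: v_2(a)=-10, v_2(b)=-6; units ≡ 7, 5 (mod 8); ε·ε+αω+βω = 1·0+-10·1+-6·0 ≡ 0  ⇒  (a,b)_2 = +1.
v=∞: 87087 > 0 and -1131 < 0  ⇒  (a,b)_∞ = +1.
v=3: a=3^1·(≡1), b=3^-1·(≡1) mod 3; (1|3)=+1, (1|3)=+1; (−1)^{1·-1·1}·(+1)^-1·(+1)^1 = -1.
Ram(87087, -1131) = {3, 7, 11, 29}; no ℚ_3-point on the conic.

[3, 7, 11, 29]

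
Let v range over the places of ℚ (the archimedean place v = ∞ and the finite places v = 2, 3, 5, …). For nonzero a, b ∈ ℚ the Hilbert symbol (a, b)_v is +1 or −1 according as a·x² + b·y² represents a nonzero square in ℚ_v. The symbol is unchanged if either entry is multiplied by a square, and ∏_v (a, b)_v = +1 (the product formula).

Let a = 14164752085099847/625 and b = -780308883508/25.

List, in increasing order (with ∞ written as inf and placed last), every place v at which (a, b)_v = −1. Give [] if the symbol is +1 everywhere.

[2, 7, 11, 37]

Mod squares: a ≡ 2686607, b ≡ -37. Check v ∈ {∞, 2, 5, 7, 11, 23, 37, 41}.
v=11: a=11^3·(≡9), b=11^2·(≡2) mod 11; (9|11)=+1, (2|11)=-1; (−1)^{3·2·5}·(+1)^2·(-1)^3 = -1.
v=5: a=5^-4·(≡2), b=5^-2·(≡2) mod 5; (2|5)=-1, (2|5)=-1; (−1)^{-4·-2·2}·(-1)^-2·(-1)^-4 = +1.
v=41: a=41^3·(≡33), b=41^2·(≡18) mod 41; (33|41)=+1, (18|41)=+1; (−1)^{3·2·20}·(+1)^2·(+1)^3 = +1.
v=23: a=23^3·(≡20), b=23^2·(≡4) mod 23; (20|23)=-1, (4|23)=+1; (−1)^{3·2·11}·(-1)^2·(+1)^3 = +1.
v=2: v_2(a)=0, v_2(b)=2; units ≡ 7, 3 (mod 8); ε·ε+αω+βω = 1·1+0·1+2·0 ≡ 1  ⇒  (a,b)_2 = -1.
v=7: a=7^3·(≡6), b=7^2·(≡5) mod 7; (6|7)=-1, (5|7)=-1; (−1)^{3·2·3}·(-1)^2·(-1)^3 = -1.
v=∞: 2686607 > 0 and -37 < 0  ⇒  (a,b)_∞ = +1.
v=37: a=37^1·(≡2), b=37^1·(≡10) mod 37; (2|37)=-1, (10|37)=+1; (−1)^{1·1·18}·(-1)^1·(+1)^1 = -1.
|Ram(2686607, -37)| = 4, even; anisotropic at {2, 7, 11, 37}.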